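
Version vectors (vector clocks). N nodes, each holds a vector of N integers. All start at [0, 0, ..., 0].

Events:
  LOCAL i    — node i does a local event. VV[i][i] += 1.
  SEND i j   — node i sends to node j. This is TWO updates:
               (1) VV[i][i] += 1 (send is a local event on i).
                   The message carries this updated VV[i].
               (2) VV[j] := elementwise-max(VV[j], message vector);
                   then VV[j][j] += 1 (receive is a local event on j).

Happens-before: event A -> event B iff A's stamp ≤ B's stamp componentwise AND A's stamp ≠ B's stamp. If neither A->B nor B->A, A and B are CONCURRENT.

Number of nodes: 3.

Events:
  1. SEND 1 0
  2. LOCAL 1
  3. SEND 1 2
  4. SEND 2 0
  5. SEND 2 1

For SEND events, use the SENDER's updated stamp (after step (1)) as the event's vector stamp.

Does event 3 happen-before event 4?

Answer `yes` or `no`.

Initial: VV[0]=[0, 0, 0]
Initial: VV[1]=[0, 0, 0]
Initial: VV[2]=[0, 0, 0]
Event 1: SEND 1->0: VV[1][1]++ -> VV[1]=[0, 1, 0], msg_vec=[0, 1, 0]; VV[0]=max(VV[0],msg_vec) then VV[0][0]++ -> VV[0]=[1, 1, 0]
Event 2: LOCAL 1: VV[1][1]++ -> VV[1]=[0, 2, 0]
Event 3: SEND 1->2: VV[1][1]++ -> VV[1]=[0, 3, 0], msg_vec=[0, 3, 0]; VV[2]=max(VV[2],msg_vec) then VV[2][2]++ -> VV[2]=[0, 3, 1]
Event 4: SEND 2->0: VV[2][2]++ -> VV[2]=[0, 3, 2], msg_vec=[0, 3, 2]; VV[0]=max(VV[0],msg_vec) then VV[0][0]++ -> VV[0]=[2, 3, 2]
Event 5: SEND 2->1: VV[2][2]++ -> VV[2]=[0, 3, 3], msg_vec=[0, 3, 3]; VV[1]=max(VV[1],msg_vec) then VV[1][1]++ -> VV[1]=[0, 4, 3]
Event 3 stamp: [0, 3, 0]
Event 4 stamp: [0, 3, 2]
[0, 3, 0] <= [0, 3, 2]? True. Equal? False. Happens-before: True

Answer: yes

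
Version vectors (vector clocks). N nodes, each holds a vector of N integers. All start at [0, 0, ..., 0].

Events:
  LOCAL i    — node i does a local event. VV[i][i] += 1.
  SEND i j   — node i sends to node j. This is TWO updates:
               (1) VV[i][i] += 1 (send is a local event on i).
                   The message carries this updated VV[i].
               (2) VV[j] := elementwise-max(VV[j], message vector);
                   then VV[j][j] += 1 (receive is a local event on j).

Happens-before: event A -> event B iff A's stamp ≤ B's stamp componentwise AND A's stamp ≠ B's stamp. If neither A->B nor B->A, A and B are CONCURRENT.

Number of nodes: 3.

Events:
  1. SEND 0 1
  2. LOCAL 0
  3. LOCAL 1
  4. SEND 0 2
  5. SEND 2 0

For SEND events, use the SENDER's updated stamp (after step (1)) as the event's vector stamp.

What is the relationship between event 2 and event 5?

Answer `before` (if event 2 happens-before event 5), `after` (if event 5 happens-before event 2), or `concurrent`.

Initial: VV[0]=[0, 0, 0]
Initial: VV[1]=[0, 0, 0]
Initial: VV[2]=[0, 0, 0]
Event 1: SEND 0->1: VV[0][0]++ -> VV[0]=[1, 0, 0], msg_vec=[1, 0, 0]; VV[1]=max(VV[1],msg_vec) then VV[1][1]++ -> VV[1]=[1, 1, 0]
Event 2: LOCAL 0: VV[0][0]++ -> VV[0]=[2, 0, 0]
Event 3: LOCAL 1: VV[1][1]++ -> VV[1]=[1, 2, 0]
Event 4: SEND 0->2: VV[0][0]++ -> VV[0]=[3, 0, 0], msg_vec=[3, 0, 0]; VV[2]=max(VV[2],msg_vec) then VV[2][2]++ -> VV[2]=[3, 0, 1]
Event 5: SEND 2->0: VV[2][2]++ -> VV[2]=[3, 0, 2], msg_vec=[3, 0, 2]; VV[0]=max(VV[0],msg_vec) then VV[0][0]++ -> VV[0]=[4, 0, 2]
Event 2 stamp: [2, 0, 0]
Event 5 stamp: [3, 0, 2]
[2, 0, 0] <= [3, 0, 2]? True
[3, 0, 2] <= [2, 0, 0]? False
Relation: before

Answer: before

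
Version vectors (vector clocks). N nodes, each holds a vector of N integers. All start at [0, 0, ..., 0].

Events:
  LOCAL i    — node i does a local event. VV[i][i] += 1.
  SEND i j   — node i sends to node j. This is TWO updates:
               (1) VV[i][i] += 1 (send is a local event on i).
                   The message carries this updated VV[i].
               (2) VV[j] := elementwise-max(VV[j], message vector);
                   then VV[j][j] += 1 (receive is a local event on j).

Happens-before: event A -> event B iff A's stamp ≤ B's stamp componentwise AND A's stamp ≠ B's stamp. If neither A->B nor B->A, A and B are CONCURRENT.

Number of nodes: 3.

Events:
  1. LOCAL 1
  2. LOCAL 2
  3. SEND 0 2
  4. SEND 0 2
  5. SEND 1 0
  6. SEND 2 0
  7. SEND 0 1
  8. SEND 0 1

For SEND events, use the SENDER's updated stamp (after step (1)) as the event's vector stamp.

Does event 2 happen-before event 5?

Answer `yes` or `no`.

Initial: VV[0]=[0, 0, 0]
Initial: VV[1]=[0, 0, 0]
Initial: VV[2]=[0, 0, 0]
Event 1: LOCAL 1: VV[1][1]++ -> VV[1]=[0, 1, 0]
Event 2: LOCAL 2: VV[2][2]++ -> VV[2]=[0, 0, 1]
Event 3: SEND 0->2: VV[0][0]++ -> VV[0]=[1, 0, 0], msg_vec=[1, 0, 0]; VV[2]=max(VV[2],msg_vec) then VV[2][2]++ -> VV[2]=[1, 0, 2]
Event 4: SEND 0->2: VV[0][0]++ -> VV[0]=[2, 0, 0], msg_vec=[2, 0, 0]; VV[2]=max(VV[2],msg_vec) then VV[2][2]++ -> VV[2]=[2, 0, 3]
Event 5: SEND 1->0: VV[1][1]++ -> VV[1]=[0, 2, 0], msg_vec=[0, 2, 0]; VV[0]=max(VV[0],msg_vec) then VV[0][0]++ -> VV[0]=[3, 2, 0]
Event 6: SEND 2->0: VV[2][2]++ -> VV[2]=[2, 0, 4], msg_vec=[2, 0, 4]; VV[0]=max(VV[0],msg_vec) then VV[0][0]++ -> VV[0]=[4, 2, 4]
Event 7: SEND 0->1: VV[0][0]++ -> VV[0]=[5, 2, 4], msg_vec=[5, 2, 4]; VV[1]=max(VV[1],msg_vec) then VV[1][1]++ -> VV[1]=[5, 3, 4]
Event 8: SEND 0->1: VV[0][0]++ -> VV[0]=[6, 2, 4], msg_vec=[6, 2, 4]; VV[1]=max(VV[1],msg_vec) then VV[1][1]++ -> VV[1]=[6, 4, 4]
Event 2 stamp: [0, 0, 1]
Event 5 stamp: [0, 2, 0]
[0, 0, 1] <= [0, 2, 0]? False. Equal? False. Happens-before: False

Answer: no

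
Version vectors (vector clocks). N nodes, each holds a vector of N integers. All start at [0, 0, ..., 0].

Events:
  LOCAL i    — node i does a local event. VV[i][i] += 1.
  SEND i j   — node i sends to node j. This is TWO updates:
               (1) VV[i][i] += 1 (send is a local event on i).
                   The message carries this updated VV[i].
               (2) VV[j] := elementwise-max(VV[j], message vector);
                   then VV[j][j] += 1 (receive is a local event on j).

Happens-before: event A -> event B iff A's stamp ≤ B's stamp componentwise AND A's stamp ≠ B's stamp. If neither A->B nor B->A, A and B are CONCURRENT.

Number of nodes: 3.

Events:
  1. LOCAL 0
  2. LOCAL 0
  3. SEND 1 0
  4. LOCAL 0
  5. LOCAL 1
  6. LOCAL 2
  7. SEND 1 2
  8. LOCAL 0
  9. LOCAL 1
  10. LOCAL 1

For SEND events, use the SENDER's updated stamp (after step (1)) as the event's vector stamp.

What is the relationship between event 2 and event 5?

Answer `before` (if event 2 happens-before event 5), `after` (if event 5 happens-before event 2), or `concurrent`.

Initial: VV[0]=[0, 0, 0]
Initial: VV[1]=[0, 0, 0]
Initial: VV[2]=[0, 0, 0]
Event 1: LOCAL 0: VV[0][0]++ -> VV[0]=[1, 0, 0]
Event 2: LOCAL 0: VV[0][0]++ -> VV[0]=[2, 0, 0]
Event 3: SEND 1->0: VV[1][1]++ -> VV[1]=[0, 1, 0], msg_vec=[0, 1, 0]; VV[0]=max(VV[0],msg_vec) then VV[0][0]++ -> VV[0]=[3, 1, 0]
Event 4: LOCAL 0: VV[0][0]++ -> VV[0]=[4, 1, 0]
Event 5: LOCAL 1: VV[1][1]++ -> VV[1]=[0, 2, 0]
Event 6: LOCAL 2: VV[2][2]++ -> VV[2]=[0, 0, 1]
Event 7: SEND 1->2: VV[1][1]++ -> VV[1]=[0, 3, 0], msg_vec=[0, 3, 0]; VV[2]=max(VV[2],msg_vec) then VV[2][2]++ -> VV[2]=[0, 3, 2]
Event 8: LOCAL 0: VV[0][0]++ -> VV[0]=[5, 1, 0]
Event 9: LOCAL 1: VV[1][1]++ -> VV[1]=[0, 4, 0]
Event 10: LOCAL 1: VV[1][1]++ -> VV[1]=[0, 5, 0]
Event 2 stamp: [2, 0, 0]
Event 5 stamp: [0, 2, 0]
[2, 0, 0] <= [0, 2, 0]? False
[0, 2, 0] <= [2, 0, 0]? False
Relation: concurrent

Answer: concurrent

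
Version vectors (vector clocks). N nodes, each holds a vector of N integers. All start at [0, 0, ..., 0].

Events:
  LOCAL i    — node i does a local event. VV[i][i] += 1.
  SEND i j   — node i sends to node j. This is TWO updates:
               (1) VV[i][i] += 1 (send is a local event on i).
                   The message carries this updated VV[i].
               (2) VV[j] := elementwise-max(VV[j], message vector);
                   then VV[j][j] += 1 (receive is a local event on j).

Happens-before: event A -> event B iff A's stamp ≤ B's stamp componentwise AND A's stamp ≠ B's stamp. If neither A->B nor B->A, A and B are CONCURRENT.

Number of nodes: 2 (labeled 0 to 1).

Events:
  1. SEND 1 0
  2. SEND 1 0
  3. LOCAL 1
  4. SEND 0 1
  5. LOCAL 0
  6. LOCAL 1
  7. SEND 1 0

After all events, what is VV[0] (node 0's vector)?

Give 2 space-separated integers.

Answer: 5 6

Derivation:
Initial: VV[0]=[0, 0]
Initial: VV[1]=[0, 0]
Event 1: SEND 1->0: VV[1][1]++ -> VV[1]=[0, 1], msg_vec=[0, 1]; VV[0]=max(VV[0],msg_vec) then VV[0][0]++ -> VV[0]=[1, 1]
Event 2: SEND 1->0: VV[1][1]++ -> VV[1]=[0, 2], msg_vec=[0, 2]; VV[0]=max(VV[0],msg_vec) then VV[0][0]++ -> VV[0]=[2, 2]
Event 3: LOCAL 1: VV[1][1]++ -> VV[1]=[0, 3]
Event 4: SEND 0->1: VV[0][0]++ -> VV[0]=[3, 2], msg_vec=[3, 2]; VV[1]=max(VV[1],msg_vec) then VV[1][1]++ -> VV[1]=[3, 4]
Event 5: LOCAL 0: VV[0][0]++ -> VV[0]=[4, 2]
Event 6: LOCAL 1: VV[1][1]++ -> VV[1]=[3, 5]
Event 7: SEND 1->0: VV[1][1]++ -> VV[1]=[3, 6], msg_vec=[3, 6]; VV[0]=max(VV[0],msg_vec) then VV[0][0]++ -> VV[0]=[5, 6]
Final vectors: VV[0]=[5, 6]; VV[1]=[3, 6]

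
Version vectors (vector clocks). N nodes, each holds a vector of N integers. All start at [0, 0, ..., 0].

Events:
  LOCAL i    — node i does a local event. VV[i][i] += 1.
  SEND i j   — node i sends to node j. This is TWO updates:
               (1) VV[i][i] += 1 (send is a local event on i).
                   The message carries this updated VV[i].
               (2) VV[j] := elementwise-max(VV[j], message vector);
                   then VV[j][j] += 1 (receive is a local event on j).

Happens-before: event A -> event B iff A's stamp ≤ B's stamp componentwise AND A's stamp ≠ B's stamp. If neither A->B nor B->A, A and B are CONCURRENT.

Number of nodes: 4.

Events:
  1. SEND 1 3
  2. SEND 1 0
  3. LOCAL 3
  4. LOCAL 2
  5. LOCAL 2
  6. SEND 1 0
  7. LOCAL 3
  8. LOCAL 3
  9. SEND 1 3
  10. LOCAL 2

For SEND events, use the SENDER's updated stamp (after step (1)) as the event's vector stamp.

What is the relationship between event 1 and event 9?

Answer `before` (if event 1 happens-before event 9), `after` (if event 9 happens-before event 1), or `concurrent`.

Initial: VV[0]=[0, 0, 0, 0]
Initial: VV[1]=[0, 0, 0, 0]
Initial: VV[2]=[0, 0, 0, 0]
Initial: VV[3]=[0, 0, 0, 0]
Event 1: SEND 1->3: VV[1][1]++ -> VV[1]=[0, 1, 0, 0], msg_vec=[0, 1, 0, 0]; VV[3]=max(VV[3],msg_vec) then VV[3][3]++ -> VV[3]=[0, 1, 0, 1]
Event 2: SEND 1->0: VV[1][1]++ -> VV[1]=[0, 2, 0, 0], msg_vec=[0, 2, 0, 0]; VV[0]=max(VV[0],msg_vec) then VV[0][0]++ -> VV[0]=[1, 2, 0, 0]
Event 3: LOCAL 3: VV[3][3]++ -> VV[3]=[0, 1, 0, 2]
Event 4: LOCAL 2: VV[2][2]++ -> VV[2]=[0, 0, 1, 0]
Event 5: LOCAL 2: VV[2][2]++ -> VV[2]=[0, 0, 2, 0]
Event 6: SEND 1->0: VV[1][1]++ -> VV[1]=[0, 3, 0, 0], msg_vec=[0, 3, 0, 0]; VV[0]=max(VV[0],msg_vec) then VV[0][0]++ -> VV[0]=[2, 3, 0, 0]
Event 7: LOCAL 3: VV[3][3]++ -> VV[3]=[0, 1, 0, 3]
Event 8: LOCAL 3: VV[3][3]++ -> VV[3]=[0, 1, 0, 4]
Event 9: SEND 1->3: VV[1][1]++ -> VV[1]=[0, 4, 0, 0], msg_vec=[0, 4, 0, 0]; VV[3]=max(VV[3],msg_vec) then VV[3][3]++ -> VV[3]=[0, 4, 0, 5]
Event 10: LOCAL 2: VV[2][2]++ -> VV[2]=[0, 0, 3, 0]
Event 1 stamp: [0, 1, 0, 0]
Event 9 stamp: [0, 4, 0, 0]
[0, 1, 0, 0] <= [0, 4, 0, 0]? True
[0, 4, 0, 0] <= [0, 1, 0, 0]? False
Relation: before

Answer: before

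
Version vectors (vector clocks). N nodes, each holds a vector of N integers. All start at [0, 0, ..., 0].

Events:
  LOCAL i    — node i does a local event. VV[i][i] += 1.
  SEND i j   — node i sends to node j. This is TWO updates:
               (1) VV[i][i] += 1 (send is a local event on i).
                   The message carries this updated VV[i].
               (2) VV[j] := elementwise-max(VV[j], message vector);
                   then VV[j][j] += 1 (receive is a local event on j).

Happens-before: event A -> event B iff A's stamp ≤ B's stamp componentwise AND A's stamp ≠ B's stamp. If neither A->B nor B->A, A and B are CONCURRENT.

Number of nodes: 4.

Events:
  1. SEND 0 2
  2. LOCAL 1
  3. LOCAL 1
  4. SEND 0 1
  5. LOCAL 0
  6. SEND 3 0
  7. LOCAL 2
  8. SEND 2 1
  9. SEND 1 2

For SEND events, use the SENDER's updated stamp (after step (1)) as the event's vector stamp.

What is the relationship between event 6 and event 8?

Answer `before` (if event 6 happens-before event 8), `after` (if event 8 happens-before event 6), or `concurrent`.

Answer: concurrent

Derivation:
Initial: VV[0]=[0, 0, 0, 0]
Initial: VV[1]=[0, 0, 0, 0]
Initial: VV[2]=[0, 0, 0, 0]
Initial: VV[3]=[0, 0, 0, 0]
Event 1: SEND 0->2: VV[0][0]++ -> VV[0]=[1, 0, 0, 0], msg_vec=[1, 0, 0, 0]; VV[2]=max(VV[2],msg_vec) then VV[2][2]++ -> VV[2]=[1, 0, 1, 0]
Event 2: LOCAL 1: VV[1][1]++ -> VV[1]=[0, 1, 0, 0]
Event 3: LOCAL 1: VV[1][1]++ -> VV[1]=[0, 2, 0, 0]
Event 4: SEND 0->1: VV[0][0]++ -> VV[0]=[2, 0, 0, 0], msg_vec=[2, 0, 0, 0]; VV[1]=max(VV[1],msg_vec) then VV[1][1]++ -> VV[1]=[2, 3, 0, 0]
Event 5: LOCAL 0: VV[0][0]++ -> VV[0]=[3, 0, 0, 0]
Event 6: SEND 3->0: VV[3][3]++ -> VV[3]=[0, 0, 0, 1], msg_vec=[0, 0, 0, 1]; VV[0]=max(VV[0],msg_vec) then VV[0][0]++ -> VV[0]=[4, 0, 0, 1]
Event 7: LOCAL 2: VV[2][2]++ -> VV[2]=[1, 0, 2, 0]
Event 8: SEND 2->1: VV[2][2]++ -> VV[2]=[1, 0, 3, 0], msg_vec=[1, 0, 3, 0]; VV[1]=max(VV[1],msg_vec) then VV[1][1]++ -> VV[1]=[2, 4, 3, 0]
Event 9: SEND 1->2: VV[1][1]++ -> VV[1]=[2, 5, 3, 0], msg_vec=[2, 5, 3, 0]; VV[2]=max(VV[2],msg_vec) then VV[2][2]++ -> VV[2]=[2, 5, 4, 0]
Event 6 stamp: [0, 0, 0, 1]
Event 8 stamp: [1, 0, 3, 0]
[0, 0, 0, 1] <= [1, 0, 3, 0]? False
[1, 0, 3, 0] <= [0, 0, 0, 1]? False
Relation: concurrent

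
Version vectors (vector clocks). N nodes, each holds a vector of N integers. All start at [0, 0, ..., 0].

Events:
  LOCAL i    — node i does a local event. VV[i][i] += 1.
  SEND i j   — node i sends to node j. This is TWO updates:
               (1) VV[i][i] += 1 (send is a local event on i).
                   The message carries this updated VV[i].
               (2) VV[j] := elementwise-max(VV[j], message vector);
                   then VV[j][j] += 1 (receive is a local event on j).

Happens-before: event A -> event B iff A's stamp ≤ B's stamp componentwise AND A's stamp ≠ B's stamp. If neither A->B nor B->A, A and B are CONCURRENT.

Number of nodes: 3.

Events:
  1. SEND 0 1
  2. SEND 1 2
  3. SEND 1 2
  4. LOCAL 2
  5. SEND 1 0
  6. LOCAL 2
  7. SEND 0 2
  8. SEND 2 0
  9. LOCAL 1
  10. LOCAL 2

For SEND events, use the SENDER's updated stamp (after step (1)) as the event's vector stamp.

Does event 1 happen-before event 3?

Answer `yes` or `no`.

Answer: yes

Derivation:
Initial: VV[0]=[0, 0, 0]
Initial: VV[1]=[0, 0, 0]
Initial: VV[2]=[0, 0, 0]
Event 1: SEND 0->1: VV[0][0]++ -> VV[0]=[1, 0, 0], msg_vec=[1, 0, 0]; VV[1]=max(VV[1],msg_vec) then VV[1][1]++ -> VV[1]=[1, 1, 0]
Event 2: SEND 1->2: VV[1][1]++ -> VV[1]=[1, 2, 0], msg_vec=[1, 2, 0]; VV[2]=max(VV[2],msg_vec) then VV[2][2]++ -> VV[2]=[1, 2, 1]
Event 3: SEND 1->2: VV[1][1]++ -> VV[1]=[1, 3, 0], msg_vec=[1, 3, 0]; VV[2]=max(VV[2],msg_vec) then VV[2][2]++ -> VV[2]=[1, 3, 2]
Event 4: LOCAL 2: VV[2][2]++ -> VV[2]=[1, 3, 3]
Event 5: SEND 1->0: VV[1][1]++ -> VV[1]=[1, 4, 0], msg_vec=[1, 4, 0]; VV[0]=max(VV[0],msg_vec) then VV[0][0]++ -> VV[0]=[2, 4, 0]
Event 6: LOCAL 2: VV[2][2]++ -> VV[2]=[1, 3, 4]
Event 7: SEND 0->2: VV[0][0]++ -> VV[0]=[3, 4, 0], msg_vec=[3, 4, 0]; VV[2]=max(VV[2],msg_vec) then VV[2][2]++ -> VV[2]=[3, 4, 5]
Event 8: SEND 2->0: VV[2][2]++ -> VV[2]=[3, 4, 6], msg_vec=[3, 4, 6]; VV[0]=max(VV[0],msg_vec) then VV[0][0]++ -> VV[0]=[4, 4, 6]
Event 9: LOCAL 1: VV[1][1]++ -> VV[1]=[1, 5, 0]
Event 10: LOCAL 2: VV[2][2]++ -> VV[2]=[3, 4, 7]
Event 1 stamp: [1, 0, 0]
Event 3 stamp: [1, 3, 0]
[1, 0, 0] <= [1, 3, 0]? True. Equal? False. Happens-before: True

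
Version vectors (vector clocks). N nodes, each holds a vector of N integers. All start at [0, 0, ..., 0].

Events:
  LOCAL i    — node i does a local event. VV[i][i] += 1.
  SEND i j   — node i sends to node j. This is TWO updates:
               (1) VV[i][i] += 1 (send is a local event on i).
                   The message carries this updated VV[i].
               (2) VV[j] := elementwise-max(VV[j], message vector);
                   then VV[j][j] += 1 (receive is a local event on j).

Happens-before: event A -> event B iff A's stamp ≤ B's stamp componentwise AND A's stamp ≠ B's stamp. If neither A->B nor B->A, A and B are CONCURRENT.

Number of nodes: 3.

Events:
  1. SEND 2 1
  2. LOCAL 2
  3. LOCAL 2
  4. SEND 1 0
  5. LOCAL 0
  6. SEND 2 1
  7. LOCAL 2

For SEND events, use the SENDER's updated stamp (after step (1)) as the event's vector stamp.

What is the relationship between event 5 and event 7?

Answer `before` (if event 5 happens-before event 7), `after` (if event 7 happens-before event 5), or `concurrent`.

Answer: concurrent

Derivation:
Initial: VV[0]=[0, 0, 0]
Initial: VV[1]=[0, 0, 0]
Initial: VV[2]=[0, 0, 0]
Event 1: SEND 2->1: VV[2][2]++ -> VV[2]=[0, 0, 1], msg_vec=[0, 0, 1]; VV[1]=max(VV[1],msg_vec) then VV[1][1]++ -> VV[1]=[0, 1, 1]
Event 2: LOCAL 2: VV[2][2]++ -> VV[2]=[0, 0, 2]
Event 3: LOCAL 2: VV[2][2]++ -> VV[2]=[0, 0, 3]
Event 4: SEND 1->0: VV[1][1]++ -> VV[1]=[0, 2, 1], msg_vec=[0, 2, 1]; VV[0]=max(VV[0],msg_vec) then VV[0][0]++ -> VV[0]=[1, 2, 1]
Event 5: LOCAL 0: VV[0][0]++ -> VV[0]=[2, 2, 1]
Event 6: SEND 2->1: VV[2][2]++ -> VV[2]=[0, 0, 4], msg_vec=[0, 0, 4]; VV[1]=max(VV[1],msg_vec) then VV[1][1]++ -> VV[1]=[0, 3, 4]
Event 7: LOCAL 2: VV[2][2]++ -> VV[2]=[0, 0, 5]
Event 5 stamp: [2, 2, 1]
Event 7 stamp: [0, 0, 5]
[2, 2, 1] <= [0, 0, 5]? False
[0, 0, 5] <= [2, 2, 1]? False
Relation: concurrent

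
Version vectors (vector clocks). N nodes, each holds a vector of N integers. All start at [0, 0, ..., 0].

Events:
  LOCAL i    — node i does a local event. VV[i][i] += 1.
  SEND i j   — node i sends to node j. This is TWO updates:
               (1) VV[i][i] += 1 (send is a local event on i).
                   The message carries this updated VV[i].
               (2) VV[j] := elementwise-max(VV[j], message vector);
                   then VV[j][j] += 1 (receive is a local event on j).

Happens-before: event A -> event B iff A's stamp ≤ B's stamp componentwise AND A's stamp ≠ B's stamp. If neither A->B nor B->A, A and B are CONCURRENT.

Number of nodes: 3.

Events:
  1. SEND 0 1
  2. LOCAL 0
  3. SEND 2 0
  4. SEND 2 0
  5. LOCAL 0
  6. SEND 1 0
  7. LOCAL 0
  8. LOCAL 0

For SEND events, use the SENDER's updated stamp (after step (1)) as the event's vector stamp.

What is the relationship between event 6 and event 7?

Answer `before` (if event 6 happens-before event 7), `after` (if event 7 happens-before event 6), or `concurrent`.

Initial: VV[0]=[0, 0, 0]
Initial: VV[1]=[0, 0, 0]
Initial: VV[2]=[0, 0, 0]
Event 1: SEND 0->1: VV[0][0]++ -> VV[0]=[1, 0, 0], msg_vec=[1, 0, 0]; VV[1]=max(VV[1],msg_vec) then VV[1][1]++ -> VV[1]=[1, 1, 0]
Event 2: LOCAL 0: VV[0][0]++ -> VV[0]=[2, 0, 0]
Event 3: SEND 2->0: VV[2][2]++ -> VV[2]=[0, 0, 1], msg_vec=[0, 0, 1]; VV[0]=max(VV[0],msg_vec) then VV[0][0]++ -> VV[0]=[3, 0, 1]
Event 4: SEND 2->0: VV[2][2]++ -> VV[2]=[0, 0, 2], msg_vec=[0, 0, 2]; VV[0]=max(VV[0],msg_vec) then VV[0][0]++ -> VV[0]=[4, 0, 2]
Event 5: LOCAL 0: VV[0][0]++ -> VV[0]=[5, 0, 2]
Event 6: SEND 1->0: VV[1][1]++ -> VV[1]=[1, 2, 0], msg_vec=[1, 2, 0]; VV[0]=max(VV[0],msg_vec) then VV[0][0]++ -> VV[0]=[6, 2, 2]
Event 7: LOCAL 0: VV[0][0]++ -> VV[0]=[7, 2, 2]
Event 8: LOCAL 0: VV[0][0]++ -> VV[0]=[8, 2, 2]
Event 6 stamp: [1, 2, 0]
Event 7 stamp: [7, 2, 2]
[1, 2, 0] <= [7, 2, 2]? True
[7, 2, 2] <= [1, 2, 0]? False
Relation: before

Answer: before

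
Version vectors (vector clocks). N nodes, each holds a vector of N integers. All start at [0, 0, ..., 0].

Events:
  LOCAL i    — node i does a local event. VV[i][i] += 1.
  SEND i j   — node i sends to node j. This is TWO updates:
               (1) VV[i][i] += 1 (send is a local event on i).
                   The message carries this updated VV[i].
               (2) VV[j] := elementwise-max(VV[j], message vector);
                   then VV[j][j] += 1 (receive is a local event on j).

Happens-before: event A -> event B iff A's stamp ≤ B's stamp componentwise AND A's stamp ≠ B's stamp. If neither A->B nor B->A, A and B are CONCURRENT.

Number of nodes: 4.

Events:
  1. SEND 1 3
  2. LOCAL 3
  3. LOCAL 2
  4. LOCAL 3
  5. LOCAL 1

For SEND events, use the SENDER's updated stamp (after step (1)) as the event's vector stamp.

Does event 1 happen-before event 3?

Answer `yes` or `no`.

Answer: no

Derivation:
Initial: VV[0]=[0, 0, 0, 0]
Initial: VV[1]=[0, 0, 0, 0]
Initial: VV[2]=[0, 0, 0, 0]
Initial: VV[3]=[0, 0, 0, 0]
Event 1: SEND 1->3: VV[1][1]++ -> VV[1]=[0, 1, 0, 0], msg_vec=[0, 1, 0, 0]; VV[3]=max(VV[3],msg_vec) then VV[3][3]++ -> VV[3]=[0, 1, 0, 1]
Event 2: LOCAL 3: VV[3][3]++ -> VV[3]=[0, 1, 0, 2]
Event 3: LOCAL 2: VV[2][2]++ -> VV[2]=[0, 0, 1, 0]
Event 4: LOCAL 3: VV[3][3]++ -> VV[3]=[0, 1, 0, 3]
Event 5: LOCAL 1: VV[1][1]++ -> VV[1]=[0, 2, 0, 0]
Event 1 stamp: [0, 1, 0, 0]
Event 3 stamp: [0, 0, 1, 0]
[0, 1, 0, 0] <= [0, 0, 1, 0]? False. Equal? False. Happens-before: False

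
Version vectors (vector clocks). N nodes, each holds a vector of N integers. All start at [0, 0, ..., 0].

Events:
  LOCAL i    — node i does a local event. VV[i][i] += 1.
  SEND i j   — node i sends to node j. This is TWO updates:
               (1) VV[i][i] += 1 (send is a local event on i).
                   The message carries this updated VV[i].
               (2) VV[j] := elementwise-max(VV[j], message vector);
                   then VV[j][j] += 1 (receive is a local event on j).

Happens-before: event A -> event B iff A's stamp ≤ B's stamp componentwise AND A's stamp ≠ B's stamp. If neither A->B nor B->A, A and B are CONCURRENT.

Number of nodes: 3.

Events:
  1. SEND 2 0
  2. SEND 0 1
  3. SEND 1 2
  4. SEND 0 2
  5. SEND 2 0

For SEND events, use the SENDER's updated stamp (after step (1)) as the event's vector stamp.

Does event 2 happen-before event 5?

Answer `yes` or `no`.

Initial: VV[0]=[0, 0, 0]
Initial: VV[1]=[0, 0, 0]
Initial: VV[2]=[0, 0, 0]
Event 1: SEND 2->0: VV[2][2]++ -> VV[2]=[0, 0, 1], msg_vec=[0, 0, 1]; VV[0]=max(VV[0],msg_vec) then VV[0][0]++ -> VV[0]=[1, 0, 1]
Event 2: SEND 0->1: VV[0][0]++ -> VV[0]=[2, 0, 1], msg_vec=[2, 0, 1]; VV[1]=max(VV[1],msg_vec) then VV[1][1]++ -> VV[1]=[2, 1, 1]
Event 3: SEND 1->2: VV[1][1]++ -> VV[1]=[2, 2, 1], msg_vec=[2, 2, 1]; VV[2]=max(VV[2],msg_vec) then VV[2][2]++ -> VV[2]=[2, 2, 2]
Event 4: SEND 0->2: VV[0][0]++ -> VV[0]=[3, 0, 1], msg_vec=[3, 0, 1]; VV[2]=max(VV[2],msg_vec) then VV[2][2]++ -> VV[2]=[3, 2, 3]
Event 5: SEND 2->0: VV[2][2]++ -> VV[2]=[3, 2, 4], msg_vec=[3, 2, 4]; VV[0]=max(VV[0],msg_vec) then VV[0][0]++ -> VV[0]=[4, 2, 4]
Event 2 stamp: [2, 0, 1]
Event 5 stamp: [3, 2, 4]
[2, 0, 1] <= [3, 2, 4]? True. Equal? False. Happens-before: True

Answer: yes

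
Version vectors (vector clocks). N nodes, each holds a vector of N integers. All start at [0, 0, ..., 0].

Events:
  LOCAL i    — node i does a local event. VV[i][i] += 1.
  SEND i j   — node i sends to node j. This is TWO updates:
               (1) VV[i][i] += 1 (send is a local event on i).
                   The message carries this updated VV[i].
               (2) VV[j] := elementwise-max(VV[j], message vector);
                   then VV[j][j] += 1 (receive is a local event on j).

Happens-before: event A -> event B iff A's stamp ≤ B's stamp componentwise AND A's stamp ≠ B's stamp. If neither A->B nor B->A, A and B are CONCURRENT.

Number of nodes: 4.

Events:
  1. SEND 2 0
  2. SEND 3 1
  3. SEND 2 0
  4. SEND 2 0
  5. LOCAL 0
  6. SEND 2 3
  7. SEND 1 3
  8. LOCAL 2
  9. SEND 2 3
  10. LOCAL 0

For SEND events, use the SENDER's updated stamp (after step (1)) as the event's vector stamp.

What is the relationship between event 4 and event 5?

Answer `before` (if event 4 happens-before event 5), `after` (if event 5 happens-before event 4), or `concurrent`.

Answer: before

Derivation:
Initial: VV[0]=[0, 0, 0, 0]
Initial: VV[1]=[0, 0, 0, 0]
Initial: VV[2]=[0, 0, 0, 0]
Initial: VV[3]=[0, 0, 0, 0]
Event 1: SEND 2->0: VV[2][2]++ -> VV[2]=[0, 0, 1, 0], msg_vec=[0, 0, 1, 0]; VV[0]=max(VV[0],msg_vec) then VV[0][0]++ -> VV[0]=[1, 0, 1, 0]
Event 2: SEND 3->1: VV[3][3]++ -> VV[3]=[0, 0, 0, 1], msg_vec=[0, 0, 0, 1]; VV[1]=max(VV[1],msg_vec) then VV[1][1]++ -> VV[1]=[0, 1, 0, 1]
Event 3: SEND 2->0: VV[2][2]++ -> VV[2]=[0, 0, 2, 0], msg_vec=[0, 0, 2, 0]; VV[0]=max(VV[0],msg_vec) then VV[0][0]++ -> VV[0]=[2, 0, 2, 0]
Event 4: SEND 2->0: VV[2][2]++ -> VV[2]=[0, 0, 3, 0], msg_vec=[0, 0, 3, 0]; VV[0]=max(VV[0],msg_vec) then VV[0][0]++ -> VV[0]=[3, 0, 3, 0]
Event 5: LOCAL 0: VV[0][0]++ -> VV[0]=[4, 0, 3, 0]
Event 6: SEND 2->3: VV[2][2]++ -> VV[2]=[0, 0, 4, 0], msg_vec=[0, 0, 4, 0]; VV[3]=max(VV[3],msg_vec) then VV[3][3]++ -> VV[3]=[0, 0, 4, 2]
Event 7: SEND 1->3: VV[1][1]++ -> VV[1]=[0, 2, 0, 1], msg_vec=[0, 2, 0, 1]; VV[3]=max(VV[3],msg_vec) then VV[3][3]++ -> VV[3]=[0, 2, 4, 3]
Event 8: LOCAL 2: VV[2][2]++ -> VV[2]=[0, 0, 5, 0]
Event 9: SEND 2->3: VV[2][2]++ -> VV[2]=[0, 0, 6, 0], msg_vec=[0, 0, 6, 0]; VV[3]=max(VV[3],msg_vec) then VV[3][3]++ -> VV[3]=[0, 2, 6, 4]
Event 10: LOCAL 0: VV[0][0]++ -> VV[0]=[5, 0, 3, 0]
Event 4 stamp: [0, 0, 3, 0]
Event 5 stamp: [4, 0, 3, 0]
[0, 0, 3, 0] <= [4, 0, 3, 0]? True
[4, 0, 3, 0] <= [0, 0, 3, 0]? False
Relation: before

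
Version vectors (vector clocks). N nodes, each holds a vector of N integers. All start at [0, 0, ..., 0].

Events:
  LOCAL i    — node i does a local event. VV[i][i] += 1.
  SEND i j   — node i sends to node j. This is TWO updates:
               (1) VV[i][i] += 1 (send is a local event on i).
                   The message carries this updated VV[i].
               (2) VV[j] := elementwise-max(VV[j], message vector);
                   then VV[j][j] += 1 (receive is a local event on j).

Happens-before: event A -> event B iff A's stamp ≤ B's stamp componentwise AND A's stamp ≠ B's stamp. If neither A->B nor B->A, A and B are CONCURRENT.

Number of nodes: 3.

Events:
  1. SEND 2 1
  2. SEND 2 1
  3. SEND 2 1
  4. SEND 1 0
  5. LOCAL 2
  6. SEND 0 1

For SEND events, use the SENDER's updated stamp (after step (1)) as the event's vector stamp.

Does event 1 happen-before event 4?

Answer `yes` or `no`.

Answer: yes

Derivation:
Initial: VV[0]=[0, 0, 0]
Initial: VV[1]=[0, 0, 0]
Initial: VV[2]=[0, 0, 0]
Event 1: SEND 2->1: VV[2][2]++ -> VV[2]=[0, 0, 1], msg_vec=[0, 0, 1]; VV[1]=max(VV[1],msg_vec) then VV[1][1]++ -> VV[1]=[0, 1, 1]
Event 2: SEND 2->1: VV[2][2]++ -> VV[2]=[0, 0, 2], msg_vec=[0, 0, 2]; VV[1]=max(VV[1],msg_vec) then VV[1][1]++ -> VV[1]=[0, 2, 2]
Event 3: SEND 2->1: VV[2][2]++ -> VV[2]=[0, 0, 3], msg_vec=[0, 0, 3]; VV[1]=max(VV[1],msg_vec) then VV[1][1]++ -> VV[1]=[0, 3, 3]
Event 4: SEND 1->0: VV[1][1]++ -> VV[1]=[0, 4, 3], msg_vec=[0, 4, 3]; VV[0]=max(VV[0],msg_vec) then VV[0][0]++ -> VV[0]=[1, 4, 3]
Event 5: LOCAL 2: VV[2][2]++ -> VV[2]=[0, 0, 4]
Event 6: SEND 0->1: VV[0][0]++ -> VV[0]=[2, 4, 3], msg_vec=[2, 4, 3]; VV[1]=max(VV[1],msg_vec) then VV[1][1]++ -> VV[1]=[2, 5, 3]
Event 1 stamp: [0, 0, 1]
Event 4 stamp: [0, 4, 3]
[0, 0, 1] <= [0, 4, 3]? True. Equal? False. Happens-before: True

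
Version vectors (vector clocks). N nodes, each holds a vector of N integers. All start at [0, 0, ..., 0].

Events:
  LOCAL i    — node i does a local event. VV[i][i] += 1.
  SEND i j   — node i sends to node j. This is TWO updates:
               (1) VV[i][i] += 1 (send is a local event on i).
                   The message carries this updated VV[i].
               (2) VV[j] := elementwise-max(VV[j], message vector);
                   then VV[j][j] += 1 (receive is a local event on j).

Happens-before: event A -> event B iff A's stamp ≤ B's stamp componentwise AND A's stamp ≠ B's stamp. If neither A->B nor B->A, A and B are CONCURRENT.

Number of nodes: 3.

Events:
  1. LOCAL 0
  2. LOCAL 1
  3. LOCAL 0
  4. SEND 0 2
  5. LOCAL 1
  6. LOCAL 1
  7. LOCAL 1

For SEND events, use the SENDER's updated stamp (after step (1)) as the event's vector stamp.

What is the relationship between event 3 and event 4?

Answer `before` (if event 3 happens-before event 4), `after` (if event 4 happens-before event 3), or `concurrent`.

Initial: VV[0]=[0, 0, 0]
Initial: VV[1]=[0, 0, 0]
Initial: VV[2]=[0, 0, 0]
Event 1: LOCAL 0: VV[0][0]++ -> VV[0]=[1, 0, 0]
Event 2: LOCAL 1: VV[1][1]++ -> VV[1]=[0, 1, 0]
Event 3: LOCAL 0: VV[0][0]++ -> VV[0]=[2, 0, 0]
Event 4: SEND 0->2: VV[0][0]++ -> VV[0]=[3, 0, 0], msg_vec=[3, 0, 0]; VV[2]=max(VV[2],msg_vec) then VV[2][2]++ -> VV[2]=[3, 0, 1]
Event 5: LOCAL 1: VV[1][1]++ -> VV[1]=[0, 2, 0]
Event 6: LOCAL 1: VV[1][1]++ -> VV[1]=[0, 3, 0]
Event 7: LOCAL 1: VV[1][1]++ -> VV[1]=[0, 4, 0]
Event 3 stamp: [2, 0, 0]
Event 4 stamp: [3, 0, 0]
[2, 0, 0] <= [3, 0, 0]? True
[3, 0, 0] <= [2, 0, 0]? False
Relation: before

Answer: before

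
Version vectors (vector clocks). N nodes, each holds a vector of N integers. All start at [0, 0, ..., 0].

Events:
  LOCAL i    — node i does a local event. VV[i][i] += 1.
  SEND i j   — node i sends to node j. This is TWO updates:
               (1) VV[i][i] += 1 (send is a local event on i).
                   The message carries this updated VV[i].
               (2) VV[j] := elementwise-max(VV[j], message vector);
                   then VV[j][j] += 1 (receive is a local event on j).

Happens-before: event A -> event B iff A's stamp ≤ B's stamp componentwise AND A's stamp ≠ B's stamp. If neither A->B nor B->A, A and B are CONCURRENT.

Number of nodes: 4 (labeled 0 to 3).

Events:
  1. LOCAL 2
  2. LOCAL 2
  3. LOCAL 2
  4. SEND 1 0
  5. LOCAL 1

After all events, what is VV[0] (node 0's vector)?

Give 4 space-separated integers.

Initial: VV[0]=[0, 0, 0, 0]
Initial: VV[1]=[0, 0, 0, 0]
Initial: VV[2]=[0, 0, 0, 0]
Initial: VV[3]=[0, 0, 0, 0]
Event 1: LOCAL 2: VV[2][2]++ -> VV[2]=[0, 0, 1, 0]
Event 2: LOCAL 2: VV[2][2]++ -> VV[2]=[0, 0, 2, 0]
Event 3: LOCAL 2: VV[2][2]++ -> VV[2]=[0, 0, 3, 0]
Event 4: SEND 1->0: VV[1][1]++ -> VV[1]=[0, 1, 0, 0], msg_vec=[0, 1, 0, 0]; VV[0]=max(VV[0],msg_vec) then VV[0][0]++ -> VV[0]=[1, 1, 0, 0]
Event 5: LOCAL 1: VV[1][1]++ -> VV[1]=[0, 2, 0, 0]
Final vectors: VV[0]=[1, 1, 0, 0]; VV[1]=[0, 2, 0, 0]; VV[2]=[0, 0, 3, 0]; VV[3]=[0, 0, 0, 0]

Answer: 1 1 0 0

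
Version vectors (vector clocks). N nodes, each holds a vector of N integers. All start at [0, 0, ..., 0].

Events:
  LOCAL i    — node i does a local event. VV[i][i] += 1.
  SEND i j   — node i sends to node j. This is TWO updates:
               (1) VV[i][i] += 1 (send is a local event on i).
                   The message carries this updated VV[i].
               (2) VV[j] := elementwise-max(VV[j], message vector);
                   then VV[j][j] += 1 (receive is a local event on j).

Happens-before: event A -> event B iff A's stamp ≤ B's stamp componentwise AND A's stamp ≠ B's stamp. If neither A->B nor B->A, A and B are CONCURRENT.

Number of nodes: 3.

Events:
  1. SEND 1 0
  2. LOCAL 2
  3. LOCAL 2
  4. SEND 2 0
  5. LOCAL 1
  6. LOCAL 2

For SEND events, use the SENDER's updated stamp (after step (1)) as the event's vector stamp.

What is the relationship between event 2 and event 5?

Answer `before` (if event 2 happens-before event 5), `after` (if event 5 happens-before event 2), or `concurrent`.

Initial: VV[0]=[0, 0, 0]
Initial: VV[1]=[0, 0, 0]
Initial: VV[2]=[0, 0, 0]
Event 1: SEND 1->0: VV[1][1]++ -> VV[1]=[0, 1, 0], msg_vec=[0, 1, 0]; VV[0]=max(VV[0],msg_vec) then VV[0][0]++ -> VV[0]=[1, 1, 0]
Event 2: LOCAL 2: VV[2][2]++ -> VV[2]=[0, 0, 1]
Event 3: LOCAL 2: VV[2][2]++ -> VV[2]=[0, 0, 2]
Event 4: SEND 2->0: VV[2][2]++ -> VV[2]=[0, 0, 3], msg_vec=[0, 0, 3]; VV[0]=max(VV[0],msg_vec) then VV[0][0]++ -> VV[0]=[2, 1, 3]
Event 5: LOCAL 1: VV[1][1]++ -> VV[1]=[0, 2, 0]
Event 6: LOCAL 2: VV[2][2]++ -> VV[2]=[0, 0, 4]
Event 2 stamp: [0, 0, 1]
Event 5 stamp: [0, 2, 0]
[0, 0, 1] <= [0, 2, 0]? False
[0, 2, 0] <= [0, 0, 1]? False
Relation: concurrent

Answer: concurrent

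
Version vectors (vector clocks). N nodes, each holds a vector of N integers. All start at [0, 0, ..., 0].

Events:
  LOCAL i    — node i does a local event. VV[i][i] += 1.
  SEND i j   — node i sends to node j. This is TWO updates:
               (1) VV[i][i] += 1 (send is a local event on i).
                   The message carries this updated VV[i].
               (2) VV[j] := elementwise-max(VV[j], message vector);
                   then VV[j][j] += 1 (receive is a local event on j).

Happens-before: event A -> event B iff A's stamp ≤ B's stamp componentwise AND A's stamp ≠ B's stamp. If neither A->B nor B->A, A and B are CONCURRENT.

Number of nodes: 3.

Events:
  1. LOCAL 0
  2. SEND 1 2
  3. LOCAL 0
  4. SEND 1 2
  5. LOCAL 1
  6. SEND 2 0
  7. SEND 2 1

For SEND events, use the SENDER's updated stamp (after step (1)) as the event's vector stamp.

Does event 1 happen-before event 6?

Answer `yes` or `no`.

Initial: VV[0]=[0, 0, 0]
Initial: VV[1]=[0, 0, 0]
Initial: VV[2]=[0, 0, 0]
Event 1: LOCAL 0: VV[0][0]++ -> VV[0]=[1, 0, 0]
Event 2: SEND 1->2: VV[1][1]++ -> VV[1]=[0, 1, 0], msg_vec=[0, 1, 0]; VV[2]=max(VV[2],msg_vec) then VV[2][2]++ -> VV[2]=[0, 1, 1]
Event 3: LOCAL 0: VV[0][0]++ -> VV[0]=[2, 0, 0]
Event 4: SEND 1->2: VV[1][1]++ -> VV[1]=[0, 2, 0], msg_vec=[0, 2, 0]; VV[2]=max(VV[2],msg_vec) then VV[2][2]++ -> VV[2]=[0, 2, 2]
Event 5: LOCAL 1: VV[1][1]++ -> VV[1]=[0, 3, 0]
Event 6: SEND 2->0: VV[2][2]++ -> VV[2]=[0, 2, 3], msg_vec=[0, 2, 3]; VV[0]=max(VV[0],msg_vec) then VV[0][0]++ -> VV[0]=[3, 2, 3]
Event 7: SEND 2->1: VV[2][2]++ -> VV[2]=[0, 2, 4], msg_vec=[0, 2, 4]; VV[1]=max(VV[1],msg_vec) then VV[1][1]++ -> VV[1]=[0, 4, 4]
Event 1 stamp: [1, 0, 0]
Event 6 stamp: [0, 2, 3]
[1, 0, 0] <= [0, 2, 3]? False. Equal? False. Happens-before: False

Answer: no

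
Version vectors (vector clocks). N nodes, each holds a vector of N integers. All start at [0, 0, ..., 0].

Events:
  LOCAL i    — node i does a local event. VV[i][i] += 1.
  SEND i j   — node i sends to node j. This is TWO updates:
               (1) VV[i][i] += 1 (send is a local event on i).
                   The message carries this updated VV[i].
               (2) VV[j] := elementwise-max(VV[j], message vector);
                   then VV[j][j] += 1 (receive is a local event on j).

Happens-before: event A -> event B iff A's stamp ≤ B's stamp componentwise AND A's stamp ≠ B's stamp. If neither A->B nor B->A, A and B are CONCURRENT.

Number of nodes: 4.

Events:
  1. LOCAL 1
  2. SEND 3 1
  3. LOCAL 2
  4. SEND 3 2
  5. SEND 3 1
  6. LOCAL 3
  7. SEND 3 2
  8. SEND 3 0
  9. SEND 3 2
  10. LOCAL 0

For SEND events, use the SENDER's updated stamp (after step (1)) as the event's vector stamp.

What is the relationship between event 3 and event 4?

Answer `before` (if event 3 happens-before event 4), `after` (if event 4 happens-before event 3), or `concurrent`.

Answer: concurrent

Derivation:
Initial: VV[0]=[0, 0, 0, 0]
Initial: VV[1]=[0, 0, 0, 0]
Initial: VV[2]=[0, 0, 0, 0]
Initial: VV[3]=[0, 0, 0, 0]
Event 1: LOCAL 1: VV[1][1]++ -> VV[1]=[0, 1, 0, 0]
Event 2: SEND 3->1: VV[3][3]++ -> VV[3]=[0, 0, 0, 1], msg_vec=[0, 0, 0, 1]; VV[1]=max(VV[1],msg_vec) then VV[1][1]++ -> VV[1]=[0, 2, 0, 1]
Event 3: LOCAL 2: VV[2][2]++ -> VV[2]=[0, 0, 1, 0]
Event 4: SEND 3->2: VV[3][3]++ -> VV[3]=[0, 0, 0, 2], msg_vec=[0, 0, 0, 2]; VV[2]=max(VV[2],msg_vec) then VV[2][2]++ -> VV[2]=[0, 0, 2, 2]
Event 5: SEND 3->1: VV[3][3]++ -> VV[3]=[0, 0, 0, 3], msg_vec=[0, 0, 0, 3]; VV[1]=max(VV[1],msg_vec) then VV[1][1]++ -> VV[1]=[0, 3, 0, 3]
Event 6: LOCAL 3: VV[3][3]++ -> VV[3]=[0, 0, 0, 4]
Event 7: SEND 3->2: VV[3][3]++ -> VV[3]=[0, 0, 0, 5], msg_vec=[0, 0, 0, 5]; VV[2]=max(VV[2],msg_vec) then VV[2][2]++ -> VV[2]=[0, 0, 3, 5]
Event 8: SEND 3->0: VV[3][3]++ -> VV[3]=[0, 0, 0, 6], msg_vec=[0, 0, 0, 6]; VV[0]=max(VV[0],msg_vec) then VV[0][0]++ -> VV[0]=[1, 0, 0, 6]
Event 9: SEND 3->2: VV[3][3]++ -> VV[3]=[0, 0, 0, 7], msg_vec=[0, 0, 0, 7]; VV[2]=max(VV[2],msg_vec) then VV[2][2]++ -> VV[2]=[0, 0, 4, 7]
Event 10: LOCAL 0: VV[0][0]++ -> VV[0]=[2, 0, 0, 6]
Event 3 stamp: [0, 0, 1, 0]
Event 4 stamp: [0, 0, 0, 2]
[0, 0, 1, 0] <= [0, 0, 0, 2]? False
[0, 0, 0, 2] <= [0, 0, 1, 0]? False
Relation: concurrent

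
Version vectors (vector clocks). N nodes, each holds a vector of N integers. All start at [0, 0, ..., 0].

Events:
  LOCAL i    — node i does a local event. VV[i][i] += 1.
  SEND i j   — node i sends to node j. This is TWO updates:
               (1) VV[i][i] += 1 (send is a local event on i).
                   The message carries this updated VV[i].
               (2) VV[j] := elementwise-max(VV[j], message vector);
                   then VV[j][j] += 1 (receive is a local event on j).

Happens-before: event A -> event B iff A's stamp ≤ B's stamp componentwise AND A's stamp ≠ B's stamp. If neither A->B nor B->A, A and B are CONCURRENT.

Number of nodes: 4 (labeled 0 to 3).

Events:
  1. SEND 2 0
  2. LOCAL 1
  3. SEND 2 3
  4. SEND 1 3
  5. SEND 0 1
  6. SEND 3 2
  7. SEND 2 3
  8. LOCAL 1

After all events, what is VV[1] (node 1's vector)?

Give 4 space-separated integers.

Initial: VV[0]=[0, 0, 0, 0]
Initial: VV[1]=[0, 0, 0, 0]
Initial: VV[2]=[0, 0, 0, 0]
Initial: VV[3]=[0, 0, 0, 0]
Event 1: SEND 2->0: VV[2][2]++ -> VV[2]=[0, 0, 1, 0], msg_vec=[0, 0, 1, 0]; VV[0]=max(VV[0],msg_vec) then VV[0][0]++ -> VV[0]=[1, 0, 1, 0]
Event 2: LOCAL 1: VV[1][1]++ -> VV[1]=[0, 1, 0, 0]
Event 3: SEND 2->3: VV[2][2]++ -> VV[2]=[0, 0, 2, 0], msg_vec=[0, 0, 2, 0]; VV[3]=max(VV[3],msg_vec) then VV[3][3]++ -> VV[3]=[0, 0, 2, 1]
Event 4: SEND 1->3: VV[1][1]++ -> VV[1]=[0, 2, 0, 0], msg_vec=[0, 2, 0, 0]; VV[3]=max(VV[3],msg_vec) then VV[3][3]++ -> VV[3]=[0, 2, 2, 2]
Event 5: SEND 0->1: VV[0][0]++ -> VV[0]=[2, 0, 1, 0], msg_vec=[2, 0, 1, 0]; VV[1]=max(VV[1],msg_vec) then VV[1][1]++ -> VV[1]=[2, 3, 1, 0]
Event 6: SEND 3->2: VV[3][3]++ -> VV[3]=[0, 2, 2, 3], msg_vec=[0, 2, 2, 3]; VV[2]=max(VV[2],msg_vec) then VV[2][2]++ -> VV[2]=[0, 2, 3, 3]
Event 7: SEND 2->3: VV[2][2]++ -> VV[2]=[0, 2, 4, 3], msg_vec=[0, 2, 4, 3]; VV[3]=max(VV[3],msg_vec) then VV[3][3]++ -> VV[3]=[0, 2, 4, 4]
Event 8: LOCAL 1: VV[1][1]++ -> VV[1]=[2, 4, 1, 0]
Final vectors: VV[0]=[2, 0, 1, 0]; VV[1]=[2, 4, 1, 0]; VV[2]=[0, 2, 4, 3]; VV[3]=[0, 2, 4, 4]

Answer: 2 4 1 0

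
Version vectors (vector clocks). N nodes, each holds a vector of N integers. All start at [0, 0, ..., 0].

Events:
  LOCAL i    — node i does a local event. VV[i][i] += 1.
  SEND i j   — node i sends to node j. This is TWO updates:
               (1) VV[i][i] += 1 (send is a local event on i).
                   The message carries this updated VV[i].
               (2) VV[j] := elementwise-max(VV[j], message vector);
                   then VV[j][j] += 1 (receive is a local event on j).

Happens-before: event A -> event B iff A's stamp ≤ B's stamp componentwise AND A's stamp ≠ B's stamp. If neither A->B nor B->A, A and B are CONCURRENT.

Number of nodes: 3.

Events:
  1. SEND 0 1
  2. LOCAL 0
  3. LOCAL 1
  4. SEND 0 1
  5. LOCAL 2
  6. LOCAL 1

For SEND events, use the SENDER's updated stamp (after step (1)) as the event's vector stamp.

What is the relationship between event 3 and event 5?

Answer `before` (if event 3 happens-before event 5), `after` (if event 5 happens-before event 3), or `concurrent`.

Initial: VV[0]=[0, 0, 0]
Initial: VV[1]=[0, 0, 0]
Initial: VV[2]=[0, 0, 0]
Event 1: SEND 0->1: VV[0][0]++ -> VV[0]=[1, 0, 0], msg_vec=[1, 0, 0]; VV[1]=max(VV[1],msg_vec) then VV[1][1]++ -> VV[1]=[1, 1, 0]
Event 2: LOCAL 0: VV[0][0]++ -> VV[0]=[2, 0, 0]
Event 3: LOCAL 1: VV[1][1]++ -> VV[1]=[1, 2, 0]
Event 4: SEND 0->1: VV[0][0]++ -> VV[0]=[3, 0, 0], msg_vec=[3, 0, 0]; VV[1]=max(VV[1],msg_vec) then VV[1][1]++ -> VV[1]=[3, 3, 0]
Event 5: LOCAL 2: VV[2][2]++ -> VV[2]=[0, 0, 1]
Event 6: LOCAL 1: VV[1][1]++ -> VV[1]=[3, 4, 0]
Event 3 stamp: [1, 2, 0]
Event 5 stamp: [0, 0, 1]
[1, 2, 0] <= [0, 0, 1]? False
[0, 0, 1] <= [1, 2, 0]? False
Relation: concurrent

Answer: concurrent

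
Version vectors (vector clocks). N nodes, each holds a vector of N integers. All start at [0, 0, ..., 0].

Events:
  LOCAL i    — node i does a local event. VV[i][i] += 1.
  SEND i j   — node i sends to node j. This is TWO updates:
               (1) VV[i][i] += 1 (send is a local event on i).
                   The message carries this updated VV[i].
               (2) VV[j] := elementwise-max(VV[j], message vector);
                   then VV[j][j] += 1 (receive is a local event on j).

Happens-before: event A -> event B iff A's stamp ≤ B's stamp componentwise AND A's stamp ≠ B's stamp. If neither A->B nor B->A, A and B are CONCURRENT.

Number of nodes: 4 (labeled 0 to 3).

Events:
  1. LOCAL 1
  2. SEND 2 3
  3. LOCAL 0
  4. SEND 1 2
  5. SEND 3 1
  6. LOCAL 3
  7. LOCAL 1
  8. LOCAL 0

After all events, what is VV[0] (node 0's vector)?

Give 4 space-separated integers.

Initial: VV[0]=[0, 0, 0, 0]
Initial: VV[1]=[0, 0, 0, 0]
Initial: VV[2]=[0, 0, 0, 0]
Initial: VV[3]=[0, 0, 0, 0]
Event 1: LOCAL 1: VV[1][1]++ -> VV[1]=[0, 1, 0, 0]
Event 2: SEND 2->3: VV[2][2]++ -> VV[2]=[0, 0, 1, 0], msg_vec=[0, 0, 1, 0]; VV[3]=max(VV[3],msg_vec) then VV[3][3]++ -> VV[3]=[0, 0, 1, 1]
Event 3: LOCAL 0: VV[0][0]++ -> VV[0]=[1, 0, 0, 0]
Event 4: SEND 1->2: VV[1][1]++ -> VV[1]=[0, 2, 0, 0], msg_vec=[0, 2, 0, 0]; VV[2]=max(VV[2],msg_vec) then VV[2][2]++ -> VV[2]=[0, 2, 2, 0]
Event 5: SEND 3->1: VV[3][3]++ -> VV[3]=[0, 0, 1, 2], msg_vec=[0, 0, 1, 2]; VV[1]=max(VV[1],msg_vec) then VV[1][1]++ -> VV[1]=[0, 3, 1, 2]
Event 6: LOCAL 3: VV[3][3]++ -> VV[3]=[0, 0, 1, 3]
Event 7: LOCAL 1: VV[1][1]++ -> VV[1]=[0, 4, 1, 2]
Event 8: LOCAL 0: VV[0][0]++ -> VV[0]=[2, 0, 0, 0]
Final vectors: VV[0]=[2, 0, 0, 0]; VV[1]=[0, 4, 1, 2]; VV[2]=[0, 2, 2, 0]; VV[3]=[0, 0, 1, 3]

Answer: 2 0 0 0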